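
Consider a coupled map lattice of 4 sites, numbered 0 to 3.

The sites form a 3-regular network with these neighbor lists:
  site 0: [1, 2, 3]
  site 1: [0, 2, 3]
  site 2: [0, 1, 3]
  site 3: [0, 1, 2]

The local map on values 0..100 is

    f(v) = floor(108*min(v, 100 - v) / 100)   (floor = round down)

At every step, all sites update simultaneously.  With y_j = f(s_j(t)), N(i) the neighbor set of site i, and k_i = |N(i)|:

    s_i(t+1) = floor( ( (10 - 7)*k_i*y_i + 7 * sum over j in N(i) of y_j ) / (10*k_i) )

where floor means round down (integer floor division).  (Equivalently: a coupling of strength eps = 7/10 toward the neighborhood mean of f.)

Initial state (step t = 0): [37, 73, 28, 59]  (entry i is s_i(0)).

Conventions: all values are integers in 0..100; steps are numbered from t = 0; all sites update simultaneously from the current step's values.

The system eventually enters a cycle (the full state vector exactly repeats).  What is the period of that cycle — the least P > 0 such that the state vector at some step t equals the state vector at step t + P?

Simulating step by step:
t=0: [37, 73, 28, 59]
t=1: [35, 35, 35, 36]
t=2: [37, 37, 37, 37]
t=3: [39, 39, 39, 39]
t=4: [42, 42, 42, 42]
t=5: [45, 45, 45, 45]
t=6: [48, 48, 48, 48]
t=7: [51, 51, 51, 51]
t=8: [52, 52, 52, 52]
t=9: [51, 51, 51, 51]

Answer: 2
Key observation: The state at step 7, [51, 51, 51, 51], reappears at step 9 — and no state repeats earlier — so the cycle the system enters has period 2.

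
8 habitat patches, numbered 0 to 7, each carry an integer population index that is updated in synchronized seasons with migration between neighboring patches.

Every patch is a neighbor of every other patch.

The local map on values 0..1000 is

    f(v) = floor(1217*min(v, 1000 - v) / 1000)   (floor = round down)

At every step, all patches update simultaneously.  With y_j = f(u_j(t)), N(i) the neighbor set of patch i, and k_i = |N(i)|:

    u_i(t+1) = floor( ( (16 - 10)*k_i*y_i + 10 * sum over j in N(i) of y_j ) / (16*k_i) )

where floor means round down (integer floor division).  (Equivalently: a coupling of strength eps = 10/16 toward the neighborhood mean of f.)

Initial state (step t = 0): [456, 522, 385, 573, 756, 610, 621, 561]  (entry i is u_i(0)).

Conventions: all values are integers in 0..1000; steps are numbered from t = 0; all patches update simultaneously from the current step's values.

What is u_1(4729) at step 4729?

Answer: u_1(4729) = 492
Key observation: The state at step 12, [595, 595, 595, 595, 595, 595, 595, 595], reappears at step 16: the system is in a cycle of period 4 from step 12 on.  Therefore the state at step 4729 equals the state at step 12 + ((4729 - 12) mod 4) = 13, which is [492, 492, 492, 492, 492, 492, 492, 492].

Derivation:
t=0: [456, 522, 385, 573, 756, 610, 621, 561]
t=1: [505, 513, 480, 495, 431, 482, 478, 499]
t=2: [589, 586, 584, 589, 567, 585, 583, 591]
t=3: [503, 504, 505, 503, 511, 505, 505, 503]
t=4: [602, 602, 602, 602, 600, 602, 602, 602]
t=5: [484, 484, 484, 484, 484, 484, 484, 484]
t=6: [589, 589, 589, 589, 589, 589, 589, 589]
t=7: [500, 500, 500, 500, 500, 500, 500, 500]
t=8: [608, 608, 608, 608, 608, 608, 608, 608]
t=9: [477, 477, 477, 477, 477, 477, 477, 477]
t=10: [580, 580, 580, 580, 580, 580, 580, 580]
t=11: [511, 511, 511, 511, 511, 511, 511, 511]
t=12: [595, 595, 595, 595, 595, 595, 595, 595]
t=13: [492, 492, 492, 492, 492, 492, 492, 492]
t=14: [598, 598, 598, 598, 598, 598, 598, 598]
t=15: [489, 489, 489, 489, 489, 489, 489, 489]
t=16: [595, 595, 595, 595, 595, 595, 595, 595]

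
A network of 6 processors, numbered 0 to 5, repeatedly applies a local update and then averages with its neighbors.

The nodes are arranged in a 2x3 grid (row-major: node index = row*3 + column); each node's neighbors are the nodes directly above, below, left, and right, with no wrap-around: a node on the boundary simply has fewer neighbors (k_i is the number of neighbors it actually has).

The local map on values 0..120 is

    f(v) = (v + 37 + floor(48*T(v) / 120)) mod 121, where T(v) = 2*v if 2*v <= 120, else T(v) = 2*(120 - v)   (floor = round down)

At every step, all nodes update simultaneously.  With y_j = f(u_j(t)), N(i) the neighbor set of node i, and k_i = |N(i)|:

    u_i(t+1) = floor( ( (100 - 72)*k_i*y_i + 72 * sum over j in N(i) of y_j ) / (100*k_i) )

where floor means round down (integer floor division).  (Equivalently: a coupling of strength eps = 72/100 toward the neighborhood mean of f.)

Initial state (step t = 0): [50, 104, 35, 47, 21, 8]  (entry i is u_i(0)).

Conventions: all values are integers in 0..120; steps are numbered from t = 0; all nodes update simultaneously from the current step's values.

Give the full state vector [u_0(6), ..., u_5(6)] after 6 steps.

Simulating step by step:
t=0: [50, 104, 35, 47, 21, 8]
t=1: [13, 52, 57, 28, 40, 76]
t=2: [51, 47, 18, 85, 60, 53]
t=3: [12, 24, 23, 19, 16, 36]
t=4: [70, 70, 87, 64, 78, 79]
t=5: [25, 26, 27, 25, 26, 27]
t=6: [82, 83, 84, 82, 83, 84]

Answer: [82, 83, 84, 82, 83, 84]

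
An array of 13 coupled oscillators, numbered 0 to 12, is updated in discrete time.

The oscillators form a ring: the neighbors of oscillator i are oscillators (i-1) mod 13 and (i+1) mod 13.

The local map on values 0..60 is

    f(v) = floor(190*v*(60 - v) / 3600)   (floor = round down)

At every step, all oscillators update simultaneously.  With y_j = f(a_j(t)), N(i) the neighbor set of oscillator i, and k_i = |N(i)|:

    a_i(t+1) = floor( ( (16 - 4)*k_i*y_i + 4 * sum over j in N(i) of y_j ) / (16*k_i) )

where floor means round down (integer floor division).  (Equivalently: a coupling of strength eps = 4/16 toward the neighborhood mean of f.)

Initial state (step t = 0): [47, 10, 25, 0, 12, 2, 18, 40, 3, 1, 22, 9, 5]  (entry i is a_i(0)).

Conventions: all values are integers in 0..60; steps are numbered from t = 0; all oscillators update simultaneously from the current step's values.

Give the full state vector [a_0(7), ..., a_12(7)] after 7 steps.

Answer: [35, 35, 40, 43, 44, 43, 38, 39, 43, 43, 39, 38, 36]

Derivation:
t=0: [47, 10, 25, 0, 12, 2, 18, 40, 3, 1, 22, 9, 5]
t=1: [29, 29, 37, 9, 23, 13, 35, 37, 12, 8, 36, 25, 17]
t=2: [45, 46, 41, 29, 40, 35, 44, 42, 30, 25, 42, 44, 40]
t=3: [35, 34, 40, 45, 43, 44, 38, 39, 45, 45, 39, 37, 40]
t=4: [45, 45, 41, 36, 37, 38, 43, 42, 36, 36, 42, 43, 42]
t=5: [35, 35, 40, 44, 44, 43, 38, 39, 44, 44, 39, 38, 38]
t=6: [45, 45, 41, 37, 37, 38, 43, 42, 37, 37, 42, 43, 44]
t=7: [35, 35, 40, 43, 44, 43, 38, 39, 43, 43, 39, 38, 36]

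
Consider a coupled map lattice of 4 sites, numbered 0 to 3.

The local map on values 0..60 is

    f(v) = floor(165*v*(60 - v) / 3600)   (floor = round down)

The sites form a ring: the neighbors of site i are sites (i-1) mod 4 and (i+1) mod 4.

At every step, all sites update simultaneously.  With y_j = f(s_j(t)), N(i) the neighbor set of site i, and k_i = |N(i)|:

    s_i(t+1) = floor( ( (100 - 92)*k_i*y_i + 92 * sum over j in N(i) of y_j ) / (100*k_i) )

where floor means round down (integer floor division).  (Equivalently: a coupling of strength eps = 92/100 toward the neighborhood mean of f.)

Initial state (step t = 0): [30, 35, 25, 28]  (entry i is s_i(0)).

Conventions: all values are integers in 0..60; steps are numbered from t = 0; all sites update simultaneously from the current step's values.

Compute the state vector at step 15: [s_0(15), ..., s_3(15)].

Answer: [39, 39, 39, 39]

Derivation:
t=0: [30, 35, 25, 28]
t=1: [40, 40, 40, 40]
t=2: [36, 36, 36, 36]
t=3: [39, 39, 39, 39]
t=4: [37, 37, 37, 37]
t=5: [39, 39, 39, 39]
t=6: [37, 37, 37, 37]
t=7: [39, 39, 39, 39]
t=8: [37, 37, 37, 37]
t=9: [39, 39, 39, 39]
t=10: [37, 37, 37, 37]
t=11: [39, 39, 39, 39]
t=12: [37, 37, 37, 37]
t=13: [39, 39, 39, 39]
t=14: [37, 37, 37, 37]
t=15: [39, 39, 39, 39]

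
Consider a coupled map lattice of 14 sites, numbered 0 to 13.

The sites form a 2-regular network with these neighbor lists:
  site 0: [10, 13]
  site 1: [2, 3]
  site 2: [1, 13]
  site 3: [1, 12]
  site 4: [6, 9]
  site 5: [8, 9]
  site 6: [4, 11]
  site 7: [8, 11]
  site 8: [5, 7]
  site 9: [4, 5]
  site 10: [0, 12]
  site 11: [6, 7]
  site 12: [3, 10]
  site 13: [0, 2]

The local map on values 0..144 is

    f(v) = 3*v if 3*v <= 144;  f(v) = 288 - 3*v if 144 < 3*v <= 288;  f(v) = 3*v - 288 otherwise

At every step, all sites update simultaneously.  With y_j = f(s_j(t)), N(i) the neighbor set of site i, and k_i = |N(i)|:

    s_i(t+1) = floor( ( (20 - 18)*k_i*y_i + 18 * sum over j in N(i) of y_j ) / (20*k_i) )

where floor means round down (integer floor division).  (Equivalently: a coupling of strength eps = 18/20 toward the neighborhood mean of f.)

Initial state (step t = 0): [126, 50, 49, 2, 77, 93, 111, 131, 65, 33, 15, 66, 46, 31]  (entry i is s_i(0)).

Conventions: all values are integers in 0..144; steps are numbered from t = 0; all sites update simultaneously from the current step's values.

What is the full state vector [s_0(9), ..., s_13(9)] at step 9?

Simulating step by step:
t=0: [126, 50, 49, 2, 77, 93, 111, 131, 65, 33, 15, 66, 46, 31]
t=1: [71, 79, 118, 124, 70, 87, 70, 92, 60, 39, 107, 76, 36, 113]
t=2: [45, 72, 52, 79, 95, 103, 69, 76, 28, 58, 85, 46, 63, 68]
t=3: [66, 89, 83, 82, 88, 91, 71, 105, 44, 22, 108, 77, 47, 128]
t=4: [68, 38, 56, 77, 65, 90, 43, 87, 32, 24, 107, 51, 49, 67]
t=5: [62, 91, 102, 120, 99, 77, 115, 106, 29, 57, 104, 83, 54, 100]
t=6: [26, 42, 13, 70, 79, 97, 27, 59, 47, 41, 105, 43, 55, 55]
t=7: [75, 65, 115, 119, 96, 119, 89, 132, 65, 36, 93, 99, 59, 64]
t=8: [53, 66, 90, 98, 58, 97, 6, 56, 88, 41, 79, 58, 46, 63]
t=9: [80, 19, 86, 103, 74, 66, 104, 74, 57, 64, 125, 73, 39, 76]

Answer: [80, 19, 86, 103, 74, 66, 104, 74, 57, 64, 125, 73, 39, 76]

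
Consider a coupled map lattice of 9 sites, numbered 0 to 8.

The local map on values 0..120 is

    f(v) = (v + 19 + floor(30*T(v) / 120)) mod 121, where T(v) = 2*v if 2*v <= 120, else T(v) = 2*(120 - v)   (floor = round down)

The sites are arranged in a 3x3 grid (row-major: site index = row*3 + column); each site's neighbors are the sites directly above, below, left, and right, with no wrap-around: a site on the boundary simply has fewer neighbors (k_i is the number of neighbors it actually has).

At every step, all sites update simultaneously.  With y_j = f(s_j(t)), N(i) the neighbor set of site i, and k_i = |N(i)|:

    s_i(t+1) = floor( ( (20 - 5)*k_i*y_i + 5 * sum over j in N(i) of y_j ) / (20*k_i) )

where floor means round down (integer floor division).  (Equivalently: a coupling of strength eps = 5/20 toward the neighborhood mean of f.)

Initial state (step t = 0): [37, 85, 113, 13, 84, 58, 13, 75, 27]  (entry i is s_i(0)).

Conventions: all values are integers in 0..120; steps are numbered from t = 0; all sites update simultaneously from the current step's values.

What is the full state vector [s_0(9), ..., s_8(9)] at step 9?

Answer: [14, 13, 15, 78, 18, 20, 45, 43, 84]

Derivation:
t=0: [37, 85, 113, 13, 84, 58, 13, 75, 27]
t=1: [60, 7, 23, 37, 16, 85, 47, 95, 72]
t=2: [94, 38, 43, 75, 39, 17, 76, 24, 86]
t=3: [27, 70, 77, 103, 75, 46, 109, 57, 13]
t=4: [59, 109, 113, 22, 106, 88, 23, 91, 52]
t=5: [88, 20, 12, 53, 12, 11, 46, 15, 73]
t=6: [19, 43, 38, 84, 41, 42, 83, 50, 95]
t=7: [45, 79, 77, 20, 76, 74, 101, 87, 25]
t=8: [85, 115, 117, 54, 105, 111, 12, 15, 56]
t=9: [14, 13, 15, 78, 18, 20, 45, 43, 84]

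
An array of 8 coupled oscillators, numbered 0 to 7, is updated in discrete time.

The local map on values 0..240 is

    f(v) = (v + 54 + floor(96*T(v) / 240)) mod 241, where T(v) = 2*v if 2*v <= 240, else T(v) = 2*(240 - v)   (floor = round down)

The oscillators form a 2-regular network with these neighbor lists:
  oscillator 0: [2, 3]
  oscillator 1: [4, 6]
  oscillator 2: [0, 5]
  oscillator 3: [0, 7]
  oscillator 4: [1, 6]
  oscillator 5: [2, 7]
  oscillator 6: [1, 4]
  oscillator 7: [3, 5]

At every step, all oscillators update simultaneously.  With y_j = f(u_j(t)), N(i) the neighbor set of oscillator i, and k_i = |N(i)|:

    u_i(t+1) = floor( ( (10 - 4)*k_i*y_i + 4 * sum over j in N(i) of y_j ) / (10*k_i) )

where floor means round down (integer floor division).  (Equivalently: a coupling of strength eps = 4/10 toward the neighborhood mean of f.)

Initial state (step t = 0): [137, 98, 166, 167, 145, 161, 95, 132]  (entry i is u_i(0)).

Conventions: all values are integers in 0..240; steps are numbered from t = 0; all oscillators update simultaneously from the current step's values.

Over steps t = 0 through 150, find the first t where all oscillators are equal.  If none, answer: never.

Simulating step by step:
t=0: [137, 98, 166, 167, 145, 161, 95, 132]  (not all equal)
t=1: [34, 189, 36, 35, 111, 36, 187, 33]  (not all equal)
t=2: [116, 36, 117, 115, 24, 117, 36, 114]  (not all equal)
t=3: [21, 113, 22, 19, 105, 22, 113, 19]  (not all equal)
t=4: [90, 13, 92, 88, 7, 92, 13, 89]  (not all equal)
t=5: [215, 74, 218, 213, 70, 218, 74, 214]  (not all equal)
t=6: [47, 185, 48, 47, 182, 47, 185, 47]  (not all equal)
t=7: [138, 41, 139, 138, 41, 138, 41, 138]  (not all equal)
t=8: [32, 127, 32, 32, 127, 32, 127, 32]  (not all equal)
t=9: [111, 30, 111, 111, 30, 111, 30, 111]  (not all equal)
t=10: [12, 108, 12, 12, 108, 12, 108, 12]  (not all equal)
t=11: [75, 7, 75, 75, 7, 75, 7, 75]  (not all equal)
t=12: [189, 66, 189, 189, 66, 189, 66, 189]  (not all equal)
t=13: [42, 172, 42, 42, 172, 42, 172, 42]  (not all equal)
t=14: [129, 39, 129, 129, 39, 129, 39, 129]  (not all equal)
t=15: [30, 124, 30, 30, 124, 30, 124, 30]  (not all equal)
t=16: [108, 29, 108, 108, 29, 108, 29, 108]  (not all equal)
t=17: [7, 106, 7, 7, 106, 7, 106, 7]  (not all equal)
t=18: [66, 3, 66, 66, 3, 66, 3, 66]  (not all equal)
t=19: [172, 59, 172, 172, 59, 172, 59, 172]  (not all equal)
t=20: [39, 160, 39, 39, 160, 39, 160, 39]  (not all equal)
t=21: [124, 37, 124, 124, 37, 124, 37, 124]  (not all equal)
t=22: [29, 120, 29, 29, 120, 29, 120, 29]  (not all equal)
t=23: [106, 29, 106, 106, 29, 106, 29, 106]  (not all equal)
t=24: [3, 106, 3, 3, 106, 3, 106, 3]  (not all equal)
t=25: [59, 3, 59, 59, 3, 59, 3, 59]  (not all equal)
t=26: [160, 59, 160, 160, 59, 160, 59, 160]  (not all equal)
t=27: [37, 160, 37, 37, 160, 37, 160, 37]  (not all equal)
t=28: [120, 37, 120, 120, 37, 120, 37, 120]  (not all equal)
t=29: [29, 120, 29, 29, 120, 29, 120, 29]  (not all equal)

Answer: never
Key observation: The state at step 22 reappears at step 29 — the system is in a cycle of period 7 from step 22 on.  No step 0..29 is synchronized, and the cycle repeats forever, so no step up to 150 (or ever) has all oscillators equal.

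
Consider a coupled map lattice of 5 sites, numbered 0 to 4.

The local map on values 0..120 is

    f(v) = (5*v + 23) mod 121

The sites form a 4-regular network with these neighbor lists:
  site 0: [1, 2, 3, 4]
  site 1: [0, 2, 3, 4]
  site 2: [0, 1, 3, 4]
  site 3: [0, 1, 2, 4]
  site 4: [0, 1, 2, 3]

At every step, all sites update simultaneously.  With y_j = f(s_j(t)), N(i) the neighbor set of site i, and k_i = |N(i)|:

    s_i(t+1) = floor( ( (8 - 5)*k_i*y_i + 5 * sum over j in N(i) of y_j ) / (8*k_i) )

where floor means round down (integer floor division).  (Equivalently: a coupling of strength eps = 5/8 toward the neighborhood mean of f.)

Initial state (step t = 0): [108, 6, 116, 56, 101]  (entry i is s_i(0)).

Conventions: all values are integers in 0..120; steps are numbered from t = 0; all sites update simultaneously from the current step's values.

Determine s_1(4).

Simulating step by step:
t=0: [108, 6, 116, 56, 101]
t=1: [72, 67, 81, 68, 65]
t=2: [52, 73, 62, 47, 71]
t=3: [38, 34, 49, 32, 32]
t=4: [69, 64, 54, 62, 62]

Answer: s_1(4) = 64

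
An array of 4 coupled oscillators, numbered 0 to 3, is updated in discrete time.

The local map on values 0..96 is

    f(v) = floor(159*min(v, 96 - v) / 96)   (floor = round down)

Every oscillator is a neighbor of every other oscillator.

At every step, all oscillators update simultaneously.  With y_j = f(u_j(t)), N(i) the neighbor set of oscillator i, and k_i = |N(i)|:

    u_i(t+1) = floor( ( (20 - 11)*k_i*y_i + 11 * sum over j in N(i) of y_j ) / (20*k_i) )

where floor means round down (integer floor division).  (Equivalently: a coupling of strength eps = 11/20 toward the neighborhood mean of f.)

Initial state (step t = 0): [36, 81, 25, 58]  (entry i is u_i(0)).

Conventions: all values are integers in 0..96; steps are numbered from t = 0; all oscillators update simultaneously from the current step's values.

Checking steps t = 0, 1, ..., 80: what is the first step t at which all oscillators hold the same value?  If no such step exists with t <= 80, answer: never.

Answer: 4
Key observation: Synchronization is absorbing here: once all oscillators are equal they stay equal, and step 4 is the first all-equal step.

Derivation:
t=0: [36, 81, 25, 58]  (not all equal)
t=1: [49, 40, 45, 50]  (not all equal)
t=2: [74, 71, 73, 73]  (not all equal)
t=3: [37, 38, 38, 38]  (not all equal)
t=4: [61, 61, 61, 61]  (all equal)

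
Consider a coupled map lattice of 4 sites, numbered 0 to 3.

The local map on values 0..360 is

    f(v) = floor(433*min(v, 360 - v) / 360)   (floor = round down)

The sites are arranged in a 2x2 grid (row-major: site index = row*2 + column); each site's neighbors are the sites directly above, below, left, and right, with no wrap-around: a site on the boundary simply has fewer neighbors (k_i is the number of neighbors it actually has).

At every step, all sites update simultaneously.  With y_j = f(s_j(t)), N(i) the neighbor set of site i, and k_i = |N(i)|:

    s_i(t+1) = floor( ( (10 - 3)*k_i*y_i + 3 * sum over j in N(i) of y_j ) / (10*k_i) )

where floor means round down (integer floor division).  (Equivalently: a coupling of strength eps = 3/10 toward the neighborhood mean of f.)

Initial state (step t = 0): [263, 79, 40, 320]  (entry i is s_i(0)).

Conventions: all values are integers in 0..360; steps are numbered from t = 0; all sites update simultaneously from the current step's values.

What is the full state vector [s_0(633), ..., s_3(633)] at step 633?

Answer: [213, 212, 212, 211]
Key observation: The state at step 12, [178, 177, 177, 176], reappears at step 16: the system is in a cycle of period 4 from step 12 on.  Therefore the state at step 633 equals the state at step 12 + ((633 - 12) mod 4) = 13, which is [213, 212, 212, 211].

Derivation:
t=0: [263, 79, 40, 320]
t=1: [102, 91, 58, 55]
t=2: [112, 104, 76, 72]
t=3: [126, 120, 96, 92]
t=4: [144, 139, 119, 115]
t=5: [167, 163, 146, 143]
t=6: [195, 192, 178, 175]
t=7: [201, 202, 211, 209]
t=8: [189, 188, 181, 182]
t=9: [206, 207, 213, 212]
t=10: [183, 183, 177, 178]
t=11: [212, 212, 212, 213]
t=12: [178, 177, 177, 176]
t=13: [213, 212, 212, 211]
t=14: [176, 177, 177, 178]
t=15: [211, 212, 212, 213]
t=16: [178, 177, 177, 176]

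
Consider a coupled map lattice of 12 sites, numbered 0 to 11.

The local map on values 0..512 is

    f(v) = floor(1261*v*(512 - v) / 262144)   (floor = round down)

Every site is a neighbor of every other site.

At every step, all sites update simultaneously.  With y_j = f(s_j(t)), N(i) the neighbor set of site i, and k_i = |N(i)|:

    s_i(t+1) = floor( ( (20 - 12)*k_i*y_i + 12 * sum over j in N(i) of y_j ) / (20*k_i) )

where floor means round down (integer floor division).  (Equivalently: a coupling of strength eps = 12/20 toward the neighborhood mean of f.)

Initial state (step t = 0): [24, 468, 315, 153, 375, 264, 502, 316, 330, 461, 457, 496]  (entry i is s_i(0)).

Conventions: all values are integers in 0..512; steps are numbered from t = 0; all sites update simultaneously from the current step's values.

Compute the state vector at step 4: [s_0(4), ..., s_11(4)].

Answer: [300, 300, 300, 300, 300, 300, 300, 300, 300, 300, 300, 300]

Derivation:
t=0: [24, 468, 315, 153, 375, 264, 502, 316, 330, 461, 457, 496]
t=1: [137, 151, 220, 208, 203, 226, 126, 220, 217, 156, 159, 130]
t=2: [268, 273, 289, 288, 287, 290, 263, 289, 289, 275, 275, 265]
t=3: [312, 312, 311, 311, 311, 310, 312, 311, 311, 312, 312, 312]
t=4: [300, 300, 300, 300, 300, 300, 300, 300, 300, 300, 300, 300]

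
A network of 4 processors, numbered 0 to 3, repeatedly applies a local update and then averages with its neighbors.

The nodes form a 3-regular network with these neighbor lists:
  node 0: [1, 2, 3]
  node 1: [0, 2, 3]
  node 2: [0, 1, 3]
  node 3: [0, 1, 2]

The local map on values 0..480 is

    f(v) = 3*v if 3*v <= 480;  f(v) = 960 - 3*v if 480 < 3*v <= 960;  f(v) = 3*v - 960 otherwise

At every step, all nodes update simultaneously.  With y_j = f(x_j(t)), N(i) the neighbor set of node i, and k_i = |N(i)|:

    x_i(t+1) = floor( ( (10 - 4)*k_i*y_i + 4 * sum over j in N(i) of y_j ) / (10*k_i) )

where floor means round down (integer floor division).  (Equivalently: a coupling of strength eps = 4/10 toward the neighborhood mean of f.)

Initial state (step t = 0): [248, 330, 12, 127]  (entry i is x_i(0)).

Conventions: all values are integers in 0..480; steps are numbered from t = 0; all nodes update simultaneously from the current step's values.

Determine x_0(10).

Answer: x_0(10) = 145

Derivation:
t=0: [248, 330, 12, 127]
t=1: [189, 102, 105, 266]
t=2: [340, 299, 303, 232]
t=3: [86, 87, 82, 181]
t=4: [278, 279, 272, 352]
t=5: [124, 122, 132, 110]
t=6: [368, 366, 380, 349]
t=7: [140, 137, 157, 113]
t=8: [414, 410, 438, 377]
t=9: [275, 269, 308, 223]
t=10: [145, 153, 98, 217]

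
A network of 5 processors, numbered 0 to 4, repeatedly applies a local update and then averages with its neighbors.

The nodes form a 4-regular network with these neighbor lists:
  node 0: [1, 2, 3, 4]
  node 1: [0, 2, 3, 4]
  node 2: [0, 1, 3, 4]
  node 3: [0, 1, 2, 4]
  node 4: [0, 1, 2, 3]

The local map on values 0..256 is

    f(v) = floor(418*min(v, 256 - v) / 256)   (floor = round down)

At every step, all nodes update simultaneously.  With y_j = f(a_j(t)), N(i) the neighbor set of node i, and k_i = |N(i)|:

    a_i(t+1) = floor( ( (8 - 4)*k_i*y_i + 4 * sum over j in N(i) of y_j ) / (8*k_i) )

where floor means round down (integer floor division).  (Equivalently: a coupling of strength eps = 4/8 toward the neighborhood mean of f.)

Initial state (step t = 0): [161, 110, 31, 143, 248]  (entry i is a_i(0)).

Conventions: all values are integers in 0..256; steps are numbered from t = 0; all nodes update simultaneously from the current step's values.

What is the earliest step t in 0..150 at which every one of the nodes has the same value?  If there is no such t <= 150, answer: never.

Simulating step by step:
t=0: [161, 110, 31, 143, 248]  (not all equal)
t=1: [130, 139, 91, 141, 77]  (not all equal)
t=2: [183, 178, 162, 177, 153]  (not all equal)
t=3: [131, 134, 144, 134, 149]  (not all equal)
t=4: [196, 194, 188, 194, 185]  (not all equal)
t=5: [102, 103, 107, 103, 108]  (not all equal)
t=6: [168, 169, 171, 169, 172]  (not all equal)
t=7: [141, 141, 139, 141, 139]  (not all equal)
t=8: [188, 188, 189, 188, 189]  (not all equal)
t=9: [110, 110, 109, 110, 109]  (not all equal)
t=10: [178, 178, 177, 178, 177]  (not all equal)
t=11: [127, 127, 127, 127, 127]  (all equal)

Answer: 11
Key observation: Synchronization is absorbing here: once all nodes are equal they stay equal, and step 11 is the first all-equal step.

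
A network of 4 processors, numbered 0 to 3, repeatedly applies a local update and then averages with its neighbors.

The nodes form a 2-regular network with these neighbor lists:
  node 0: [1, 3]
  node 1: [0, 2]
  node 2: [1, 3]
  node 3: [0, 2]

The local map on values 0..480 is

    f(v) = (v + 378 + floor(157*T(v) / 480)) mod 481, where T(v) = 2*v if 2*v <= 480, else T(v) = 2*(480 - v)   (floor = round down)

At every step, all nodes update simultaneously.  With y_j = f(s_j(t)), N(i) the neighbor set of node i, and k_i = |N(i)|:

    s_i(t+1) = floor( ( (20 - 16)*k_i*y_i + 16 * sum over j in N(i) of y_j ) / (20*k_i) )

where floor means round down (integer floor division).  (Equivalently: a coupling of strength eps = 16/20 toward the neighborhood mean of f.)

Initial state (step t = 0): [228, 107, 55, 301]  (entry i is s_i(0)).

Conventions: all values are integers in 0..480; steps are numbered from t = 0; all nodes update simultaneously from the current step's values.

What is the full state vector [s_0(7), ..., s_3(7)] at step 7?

Simulating step by step:
t=0: [228, 107, 55, 301]
t=1: [210, 311, 248, 359]
t=2: [310, 279, 320, 283]
t=3: [309, 317, 310, 317]
t=4: [319, 318, 319, 318]
t=5: [320, 320, 320, 320]
t=6: [321, 321, 321, 321]
t=7: [322, 322, 322, 322]

Answer: [322, 322, 322, 322]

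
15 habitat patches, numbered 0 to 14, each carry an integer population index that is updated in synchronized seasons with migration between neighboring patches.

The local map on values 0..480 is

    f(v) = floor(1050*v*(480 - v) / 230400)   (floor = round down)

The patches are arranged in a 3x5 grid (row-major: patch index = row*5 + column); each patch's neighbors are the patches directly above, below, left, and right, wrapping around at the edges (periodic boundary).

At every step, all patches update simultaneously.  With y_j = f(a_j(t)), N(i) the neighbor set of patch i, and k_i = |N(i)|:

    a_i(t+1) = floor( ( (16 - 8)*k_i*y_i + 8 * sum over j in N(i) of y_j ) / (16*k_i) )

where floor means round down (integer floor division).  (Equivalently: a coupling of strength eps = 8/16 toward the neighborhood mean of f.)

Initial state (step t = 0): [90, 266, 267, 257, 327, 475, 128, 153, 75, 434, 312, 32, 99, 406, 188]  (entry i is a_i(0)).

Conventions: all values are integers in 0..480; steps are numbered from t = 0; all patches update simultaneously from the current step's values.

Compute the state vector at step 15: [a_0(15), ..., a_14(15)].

Answer: [260, 260, 260, 260, 260, 260, 260, 260, 260, 260, 260, 260, 260, 260, 260]

Derivation:
t=0: [90, 266, 267, 257, 327, 475, 128, 153, 75, 434, 312, 32, 99, 406, 188]
t=1: [171, 215, 244, 225, 209, 91, 172, 210, 158, 123, 179, 141, 171, 170, 211]
t=2: [235, 249, 258, 254, 248, 196, 232, 250, 235, 213, 232, 231, 242, 243, 246]
t=3: [260, 261, 261, 261, 261, 257, 260, 261, 261, 259, 260, 262, 261, 261, 261]
t=4: [260, 260, 260, 260, 260, 260, 260, 260, 260, 260, 260, 260, 260, 260, 260]
t=5: [260, 260, 260, 260, 260, 260, 260, 260, 260, 260, 260, 260, 260, 260, 260]
t=6: [260, 260, 260, 260, 260, 260, 260, 260, 260, 260, 260, 260, 260, 260, 260]
t=7: [260, 260, 260, 260, 260, 260, 260, 260, 260, 260, 260, 260, 260, 260, 260]
t=8: [260, 260, 260, 260, 260, 260, 260, 260, 260, 260, 260, 260, 260, 260, 260]
t=9: [260, 260, 260, 260, 260, 260, 260, 260, 260, 260, 260, 260, 260, 260, 260]
t=10: [260, 260, 260, 260, 260, 260, 260, 260, 260, 260, 260, 260, 260, 260, 260]
t=11: [260, 260, 260, 260, 260, 260, 260, 260, 260, 260, 260, 260, 260, 260, 260]
t=12: [260, 260, 260, 260, 260, 260, 260, 260, 260, 260, 260, 260, 260, 260, 260]
t=13: [260, 260, 260, 260, 260, 260, 260, 260, 260, 260, 260, 260, 260, 260, 260]
t=14: [260, 260, 260, 260, 260, 260, 260, 260, 260, 260, 260, 260, 260, 260, 260]
t=15: [260, 260, 260, 260, 260, 260, 260, 260, 260, 260, 260, 260, 260, 260, 260]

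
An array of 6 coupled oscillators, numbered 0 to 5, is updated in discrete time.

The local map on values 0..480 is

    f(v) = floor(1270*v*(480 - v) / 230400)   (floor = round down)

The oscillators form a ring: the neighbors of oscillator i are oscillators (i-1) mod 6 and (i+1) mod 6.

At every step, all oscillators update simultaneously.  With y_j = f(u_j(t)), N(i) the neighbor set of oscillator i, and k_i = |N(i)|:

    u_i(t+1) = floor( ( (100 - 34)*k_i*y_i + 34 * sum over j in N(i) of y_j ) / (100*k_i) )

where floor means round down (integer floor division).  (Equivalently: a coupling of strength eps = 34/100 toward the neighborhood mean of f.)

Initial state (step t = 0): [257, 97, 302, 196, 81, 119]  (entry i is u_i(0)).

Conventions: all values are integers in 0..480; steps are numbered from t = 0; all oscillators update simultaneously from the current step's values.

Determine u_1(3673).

Simulating step by step:
t=0: [257, 97, 302, 196, 81, 119]
t=1: [282, 238, 282, 282, 209, 239]
t=2: [310, 313, 308, 307, 312, 314]
t=3: [289, 289, 291, 291, 288, 287]
t=4: [304, 303, 303, 303, 304, 304]
t=5: [294, 294, 295, 294, 294, 294]
t=6: [301, 300, 300, 300, 301, 301]
t=7: [296, 296, 297, 296, 296, 296]
t=8: [300, 299, 299, 299, 300, 300]
t=9: [297, 297, 298, 297, 297, 297]
t=10: [299, 298, 298, 298, 299, 299]
t=11: [298, 298, 298, 298, 298, 298]
t=12: [298, 298, 298, 298, 298, 298]

Answer: u_1(3673) = 298
Key observation: The state at step 11, [298, 298, 298, 298, 298, 298], reappears at step 12: the system is in a cycle of period 1 from step 11 on.  Therefore the state at step 3673 equals the state at step 11 + ((3673 - 11) mod 1) = 11, which is [298, 298, 298, 298, 298, 298].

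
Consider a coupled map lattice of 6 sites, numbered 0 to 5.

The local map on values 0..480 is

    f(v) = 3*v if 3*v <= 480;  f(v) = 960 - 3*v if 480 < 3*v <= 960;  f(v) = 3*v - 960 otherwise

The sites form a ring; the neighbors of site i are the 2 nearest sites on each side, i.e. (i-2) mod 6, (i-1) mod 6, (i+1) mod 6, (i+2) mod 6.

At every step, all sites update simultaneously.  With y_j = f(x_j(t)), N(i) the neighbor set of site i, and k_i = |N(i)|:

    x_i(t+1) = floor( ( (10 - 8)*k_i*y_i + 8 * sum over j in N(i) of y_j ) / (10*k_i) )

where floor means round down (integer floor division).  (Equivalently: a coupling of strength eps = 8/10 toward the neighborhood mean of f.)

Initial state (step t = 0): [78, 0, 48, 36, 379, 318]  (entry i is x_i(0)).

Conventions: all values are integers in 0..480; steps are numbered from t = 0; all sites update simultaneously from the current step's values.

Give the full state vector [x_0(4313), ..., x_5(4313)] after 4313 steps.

Answer: [366, 366, 366, 366, 366, 366]
Key observation: The state at step 10, [138, 138, 138, 138, 138, 138], reappears at step 18: the system is in a cycle of period 8 from step 10 on.  Therefore the state at step 4313 equals the state at step 10 + ((4313 - 10) mod 8) = 17, which is [366, 366, 366, 366, 366, 366].

Derivation:
t=0: [78, 0, 48, 36, 379, 318]
t=1: [112, 98, 132, 87, 133, 105]
t=2: [348, 320, 337, 333, 341, 321]
t=3: [40, 35, 47, 31, 48, 37]
t=4: [124, 114, 120, 118, 121, 114]
t=5: [355, 354, 358, 352, 358, 354]
t=6: [107, 103, 106, 105, 106, 103]
t=7: [315, 314, 316, 313, 316, 314]
t=8: [15, 16, 15, 16, 15, 16]
t=9: [46, 46, 46, 46, 46, 46]
t=10: [138, 138, 138, 138, 138, 138]
t=11: [414, 414, 414, 414, 414, 414]
t=12: [282, 282, 282, 282, 282, 282]
t=13: [114, 114, 114, 114, 114, 114]
t=14: [342, 342, 342, 342, 342, 342]
t=15: [66, 66, 66, 66, 66, 66]
t=16: [198, 198, 198, 198, 198, 198]
t=17: [366, 366, 366, 366, 366, 366]
t=18: [138, 138, 138, 138, 138, 138]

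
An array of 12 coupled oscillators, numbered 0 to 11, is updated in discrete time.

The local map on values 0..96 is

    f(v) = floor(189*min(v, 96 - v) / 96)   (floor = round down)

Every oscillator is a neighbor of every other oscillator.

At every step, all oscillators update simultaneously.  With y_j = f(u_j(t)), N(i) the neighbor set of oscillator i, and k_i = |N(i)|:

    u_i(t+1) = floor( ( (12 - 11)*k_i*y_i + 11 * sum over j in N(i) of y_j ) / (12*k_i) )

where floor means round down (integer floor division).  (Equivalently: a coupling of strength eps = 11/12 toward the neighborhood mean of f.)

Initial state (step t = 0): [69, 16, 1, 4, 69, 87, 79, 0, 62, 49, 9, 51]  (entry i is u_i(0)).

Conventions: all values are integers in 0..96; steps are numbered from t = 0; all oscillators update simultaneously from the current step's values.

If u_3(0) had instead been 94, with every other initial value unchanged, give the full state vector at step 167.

Simulating step by step:
t=0: [69, 16, 1, 94, 69, 87, 79, 0, 62, 49, 9, 51]
t=1: [37, 37, 37, 37, 37, 37, 37, 37, 37, 37, 37, 37]
t=2: [72, 72, 72, 72, 72, 72, 72, 72, 72, 72, 72, 72]
t=3: [47, 47, 47, 47, 47, 47, 47, 47, 47, 47, 47, 47]
t=4: [92, 92, 92, 92, 92, 92, 92, 92, 92, 92, 92, 92]
t=5: [7, 7, 7, 7, 7, 7, 7, 7, 7, 7, 7, 7]
t=6: [13, 13, 13, 13, 13, 13, 13, 13, 13, 13, 13, 13]
t=7: [25, 25, 25, 25, 25, 25, 25, 25, 25, 25, 25, 25]
t=8: [49, 49, 49, 49, 49, 49, 49, 49, 49, 49, 49, 49]
t=9: [92, 92, 92, 92, 92, 92, 92, 92, 92, 92, 92, 92]

Answer: [25, 25, 25, 25, 25, 25, 25, 25, 25, 25, 25, 25]
Key observation: The state at step 4, [92, 92, 92, 92, 92, 92, 92, 92, 92, 92, 92, 92], reappears at step 9: the system is in a cycle of period 5 from step 4 on.  Therefore the state at step 167 equals the state at step 4 + ((167 - 4) mod 5) = 7, which is [25, 25, 25, 25, 25, 25, 25, 25, 25, 25, 25, 25].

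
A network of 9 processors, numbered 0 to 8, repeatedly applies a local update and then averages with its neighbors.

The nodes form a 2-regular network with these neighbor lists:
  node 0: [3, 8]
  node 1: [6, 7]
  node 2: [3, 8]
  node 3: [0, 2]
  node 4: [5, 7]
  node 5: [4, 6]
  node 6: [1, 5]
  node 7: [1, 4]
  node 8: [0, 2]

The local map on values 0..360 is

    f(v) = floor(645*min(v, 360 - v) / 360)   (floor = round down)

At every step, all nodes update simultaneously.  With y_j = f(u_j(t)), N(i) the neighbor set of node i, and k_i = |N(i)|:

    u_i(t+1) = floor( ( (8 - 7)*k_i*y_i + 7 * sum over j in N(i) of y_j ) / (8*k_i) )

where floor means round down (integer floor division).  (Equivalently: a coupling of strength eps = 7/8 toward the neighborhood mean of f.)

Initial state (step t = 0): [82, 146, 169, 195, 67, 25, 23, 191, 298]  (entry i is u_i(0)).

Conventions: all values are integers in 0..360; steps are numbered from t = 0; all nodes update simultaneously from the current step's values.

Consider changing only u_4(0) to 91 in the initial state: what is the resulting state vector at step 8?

Simulating step by step:
t=0: [82, 146, 169, 195, 91, 25, 23, 191, 298]
t=1: [195, 182, 215, 232, 171, 94, 138, 223, 209]
t=2: [255, 255, 250, 271, 218, 262, 243, 303, 276]
t=3: [158, 159, 159, 188, 152, 224, 184, 206, 187]
t=4: [305, 293, 305, 286, 260, 287, 269, 277, 286]
t=5: [127, 151, 127, 102, 144, 165, 129, 149, 102]
t=6: [187, 251, 187, 221, 277, 250, 276, 264, 221]
t=7: [256, 165, 256, 301, 179, 155, 190, 171, 301]
t=8: [115, 303, 115, 175, 295, 307, 288, 307, 175]

Answer: [115, 303, 115, 175, 295, 307, 288, 307, 175]
Key observation: This trace re-runs the system from the modified initial state.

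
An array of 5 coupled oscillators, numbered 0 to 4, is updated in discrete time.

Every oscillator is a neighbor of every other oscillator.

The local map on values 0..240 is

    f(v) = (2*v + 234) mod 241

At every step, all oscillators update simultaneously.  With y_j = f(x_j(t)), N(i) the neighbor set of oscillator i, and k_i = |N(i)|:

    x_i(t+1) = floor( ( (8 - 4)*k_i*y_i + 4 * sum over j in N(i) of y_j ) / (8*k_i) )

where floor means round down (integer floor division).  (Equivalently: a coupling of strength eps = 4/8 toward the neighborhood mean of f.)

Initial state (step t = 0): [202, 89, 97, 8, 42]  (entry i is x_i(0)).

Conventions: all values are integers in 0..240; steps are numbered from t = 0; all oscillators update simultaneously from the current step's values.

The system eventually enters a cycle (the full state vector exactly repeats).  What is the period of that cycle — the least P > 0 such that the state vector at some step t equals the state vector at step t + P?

Simulating step by step:
t=0: [202, 89, 97, 8, 42]
t=1: [133, 139, 145, 78, 103]
t=2: [61, 66, 70, 110, 129]
t=3: [117, 121, 124, 154, 78]
t=4: [169, 172, 83, 106, 139]
t=5: [106, 108, 132, 149, 83]
t=6: [156, 158, 85, 98, 139]
t=7: [88, 89, 125, 135, 75]
t=8: [126, 127, 64, 71, 117]
t=9: [63, 63, 107, 112, 146]
t=10: [132, 132, 165, 169, 104]
t=11: [56, 56, 81, 84, 126]
t=12: [105, 105, 124, 126, 67]
t=13: [143, 143, 67, 68, 114]
t=14: [83, 83, 116, 117, 152]
t=15: [162, 162, 187, 188, 124]
t=16: [79, 79, 98, 98, 50]
t=17: [153, 153, 167, 167, 131]
t=18: [59, 59, 70, 70, 43]
t=19: [112, 112, 120, 120, 100]
t=20: [218, 218, 224, 224, 209]
t=21: [188, 188, 193, 193, 182]
t=22: [129, 129, 132, 132, 124]
t=23: [10, 10, 12, 12, 6]
t=24: [13, 13, 14, 14, 10]
t=25: [18, 18, 19, 19, 16]
t=26: [29, 29, 29, 29, 27]
t=27: [50, 50, 50, 50, 49]
t=28: [92, 92, 92, 92, 92]
t=29: [177, 177, 177, 177, 177]
t=30: [106, 106, 106, 106, 106]
t=31: [205, 205, 205, 205, 205]
t=32: [162, 162, 162, 162, 162]
t=33: [76, 76, 76, 76, 76]
t=34: [145, 145, 145, 145, 145]
t=35: [42, 42, 42, 42, 42]
t=36: [77, 77, 77, 77, 77]
t=37: [147, 147, 147, 147, 147]
t=38: [46, 46, 46, 46, 46]
t=39: [85, 85, 85, 85, 85]
t=40: [163, 163, 163, 163, 163]
t=41: [78, 78, 78, 78, 78]
t=42: [149, 149, 149, 149, 149]
t=43: [50, 50, 50, 50, 50]
t=44: [93, 93, 93, 93, 93]
t=45: [179, 179, 179, 179, 179]
t=46: [110, 110, 110, 110, 110]
t=47: [213, 213, 213, 213, 213]
t=48: [178, 178, 178, 178, 178]
t=49: [108, 108, 108, 108, 108]
t=50: [209, 209, 209, 209, 209]
t=51: [170, 170, 170, 170, 170]
t=52: [92, 92, 92, 92, 92]

Answer: 24
Key observation: The state at step 28, [92, 92, 92, 92, 92], reappears at step 52 — and no state repeats earlier — so the cycle the system enters has period 24.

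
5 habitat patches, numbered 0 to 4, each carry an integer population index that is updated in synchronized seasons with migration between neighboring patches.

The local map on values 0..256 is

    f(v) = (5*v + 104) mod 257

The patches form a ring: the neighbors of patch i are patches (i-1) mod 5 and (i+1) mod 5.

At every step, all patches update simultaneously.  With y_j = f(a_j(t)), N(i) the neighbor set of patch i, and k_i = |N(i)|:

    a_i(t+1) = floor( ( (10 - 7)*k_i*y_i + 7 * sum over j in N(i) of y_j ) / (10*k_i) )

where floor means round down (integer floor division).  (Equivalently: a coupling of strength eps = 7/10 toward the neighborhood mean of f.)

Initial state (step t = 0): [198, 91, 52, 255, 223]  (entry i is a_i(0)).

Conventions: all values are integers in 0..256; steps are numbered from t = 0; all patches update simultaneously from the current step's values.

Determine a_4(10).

Simulating step by step:
t=0: [198, 91, 52, 255, 223]
t=1: [102, 74, 80, 132, 113]
t=2: [160, 186, 237, 215, 169]
t=3: [104, 49, 56, 109, 152]
t=4: [97, 110, 117, 117, 113]
t=5: [125, 129, 162, 168, 134]
t=6: [147, 195, 185, 103, 136]
t=7: [42, 39, 54, 36, 64]
t=8: [90, 73, 59, 107, 79]
t=9: [170, 127, 160, 171, 130]
t=10: [217, 178, 184, 186, 201]

Answer: a_4(10) = 201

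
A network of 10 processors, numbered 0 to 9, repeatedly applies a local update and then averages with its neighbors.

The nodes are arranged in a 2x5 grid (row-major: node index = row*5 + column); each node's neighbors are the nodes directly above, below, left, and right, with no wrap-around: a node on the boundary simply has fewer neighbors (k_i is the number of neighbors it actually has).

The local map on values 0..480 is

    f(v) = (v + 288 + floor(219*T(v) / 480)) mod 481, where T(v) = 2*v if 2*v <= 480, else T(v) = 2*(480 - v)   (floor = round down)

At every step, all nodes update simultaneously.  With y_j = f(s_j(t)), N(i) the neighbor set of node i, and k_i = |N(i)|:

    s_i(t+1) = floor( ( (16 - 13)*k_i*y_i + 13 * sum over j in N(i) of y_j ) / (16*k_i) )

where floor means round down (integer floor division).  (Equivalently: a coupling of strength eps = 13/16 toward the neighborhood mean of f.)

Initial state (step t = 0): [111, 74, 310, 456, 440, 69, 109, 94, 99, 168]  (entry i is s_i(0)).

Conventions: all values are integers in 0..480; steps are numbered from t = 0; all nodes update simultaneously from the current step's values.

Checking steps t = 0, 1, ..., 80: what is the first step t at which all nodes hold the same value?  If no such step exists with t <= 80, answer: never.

Answer: 5
Key observation: Synchronization is absorbing here: once all nodes are equal they stay equal, and step 5 is the first all-equal step.

Derivation:
t=0: [111, 74, 310, 456, 440, 69, 109, 94, 99, 168]  (not all equal)
t=1: [348, 163, 370, 332, 220, 92, 358, 294, 327, 332]  (not all equal)
t=2: [287, 246, 231, 261, 265, 310, 282, 274, 272, 254]  (not all equal)
t=3: [269, 263, 263, 262, 267, 269, 268, 262, 267, 267]  (not all equal)
t=4: [268, 268, 267, 267, 267, 268, 267, 267, 267, 268]  (not all equal)
t=5: [268, 268, 268, 268, 268, 268, 268, 268, 268, 268]  (all equal)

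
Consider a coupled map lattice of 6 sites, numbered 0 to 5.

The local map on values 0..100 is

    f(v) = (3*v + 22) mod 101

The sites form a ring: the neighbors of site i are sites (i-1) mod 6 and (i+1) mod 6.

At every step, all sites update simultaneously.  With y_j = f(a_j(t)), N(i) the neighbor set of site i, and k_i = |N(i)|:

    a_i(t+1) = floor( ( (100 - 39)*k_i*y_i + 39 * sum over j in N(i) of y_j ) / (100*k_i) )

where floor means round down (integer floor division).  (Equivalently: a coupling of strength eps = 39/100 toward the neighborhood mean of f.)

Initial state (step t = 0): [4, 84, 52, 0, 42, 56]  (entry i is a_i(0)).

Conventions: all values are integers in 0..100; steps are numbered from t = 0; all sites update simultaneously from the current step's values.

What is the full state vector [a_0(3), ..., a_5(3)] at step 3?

Simulating step by step:
t=0: [4, 84, 52, 0, 42, 56]
t=1: [52, 65, 65, 37, 50, 70]
t=2: [55, 27, 18, 36, 55, 47]
t=3: [64, 32, 52, 49, 70, 71]

Answer: [64, 32, 52, 49, 70, 71]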